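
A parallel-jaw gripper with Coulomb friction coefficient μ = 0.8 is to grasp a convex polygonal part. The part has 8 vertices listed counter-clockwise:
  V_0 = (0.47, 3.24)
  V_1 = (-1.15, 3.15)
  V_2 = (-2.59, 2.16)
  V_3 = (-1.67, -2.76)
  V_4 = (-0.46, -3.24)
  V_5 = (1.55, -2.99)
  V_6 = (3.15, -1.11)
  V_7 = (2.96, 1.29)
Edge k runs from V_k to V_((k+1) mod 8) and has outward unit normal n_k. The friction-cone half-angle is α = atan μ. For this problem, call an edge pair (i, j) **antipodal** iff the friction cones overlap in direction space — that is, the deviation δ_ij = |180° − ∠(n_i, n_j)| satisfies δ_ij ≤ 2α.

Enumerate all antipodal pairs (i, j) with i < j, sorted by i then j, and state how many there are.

α = atan 0.8 = 38.66°;  2α = 77.32°
n_0 = (-0.0555, +0.9985)
n_1 = (-0.5665, +0.8240)
n_2 = (-0.9830, -0.1838)
n_3 = (-0.3687, -0.9295)
n_4 = (+0.1234, -0.9924)
n_5 = (+0.7615, -0.6481)
n_6 = (+0.9969, +0.0789)
n_7 = (+0.6166, +0.7873)
  (0,1): δ = 148.67°  ·
  (0,2): δ = 82.59°  ·
  (0,3): δ = 24.82°  ✓
  (0,4): δ = 3.91°  ✓
  (0,5): δ = 46.42°  ✓
  (0,6): δ = 91.35°  ·
  (0,7): δ = 138.75°  ·
  (1,2): δ = 113.92°  ·
  (1,3): δ = 56.15°  ✓
  (1,4): δ = 27.42°  ✓
  (1,5): δ = 15.09°  ✓
  (1,6): δ = 60.02°  ✓
  (1,7): δ = 107.43°  ·
  (2,3): δ = 122.23°  ·
  (2,4): δ = 93.50°  ·
  (2,5): δ = 50.99°  ✓
  (2,6): δ = 6.07°  ✓
  (2,7): δ = 41.34°  ✓
  (3,4): δ = 151.27°  ·
  (3,5): δ = 108.76°  ·
  (3,6): δ = 63.84°  ✓
  (3,7): δ = 16.43°  ✓
  (4,5): δ = 137.49°  ·
  (4,6): δ = 92.56°  ·
  (4,7): δ = 45.16°  ✓
  (5,6): δ = 135.07°  ·
  (5,7): δ = 87.67°  ·
  (6,7): δ = 132.59°  ·
antipodal pairs: 13

count = 13; pairs: (0,3), (0,4), (0,5), (1,3), (1,4), (1,5), (1,6), (2,5), (2,6), (2,7), (3,6), (3,7), (4,7)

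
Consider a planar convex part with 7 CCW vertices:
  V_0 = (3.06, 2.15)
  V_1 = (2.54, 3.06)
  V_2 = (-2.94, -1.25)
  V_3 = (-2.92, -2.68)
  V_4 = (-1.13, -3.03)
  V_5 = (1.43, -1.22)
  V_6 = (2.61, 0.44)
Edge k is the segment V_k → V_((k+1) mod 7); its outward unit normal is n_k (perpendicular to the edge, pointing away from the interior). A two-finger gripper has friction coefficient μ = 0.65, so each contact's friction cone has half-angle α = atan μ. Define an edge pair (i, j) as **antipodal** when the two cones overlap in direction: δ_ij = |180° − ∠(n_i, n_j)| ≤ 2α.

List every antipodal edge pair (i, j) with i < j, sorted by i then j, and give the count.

count = 9; pairs: (0,2), (0,3), (1,3), (1,4), (1,5), (1,6), (2,4), (2,5), (2,6)

α = atan 0.65 = 33.02°;  2α = 66.05°
n_0 = (+0.8682, +0.4961)
n_1 = (-0.6182, +0.7860)
n_2 = (-0.9999, -0.0140)
n_3 = (-0.1919, -0.9814)
n_4 = (+0.5773, -0.8165)
n_5 = (+0.8151, -0.5794)
n_6 = (+0.9671, -0.2545)
  (0,1): δ = 81.56°  ·
  (0,2): δ = 28.94°  ✓
  (0,3): δ = 49.19°  ✓
  (0,4): δ = 95.52°  ·
  (0,5): δ = 114.85°  ·
  (0,6): δ = 135.51°  ·
  (1,2): δ = 127.38°  ·
  (1,3): δ = 49.25°  ✓
  (1,4): δ = 2.92°  ✓
  (1,5): δ = 16.41°  ✓
  (1,6): δ = 37.07°  ✓
  (2,3): δ = 101.86°  ·
  (2,4): δ = 55.54°  ✓
  (2,5): δ = 36.21°  ✓
  (2,6): δ = 15.54°  ✓
  (3,4): δ = 133.67°  ·
  (3,5): δ = 114.34°  ·
  (3,6): δ = 93.68°  ·
  (4,5): δ = 160.67°  ·
  (4,6): δ = 140.01°  ·
  (5,6): δ = 159.34°  ·
antipodal pairs: 9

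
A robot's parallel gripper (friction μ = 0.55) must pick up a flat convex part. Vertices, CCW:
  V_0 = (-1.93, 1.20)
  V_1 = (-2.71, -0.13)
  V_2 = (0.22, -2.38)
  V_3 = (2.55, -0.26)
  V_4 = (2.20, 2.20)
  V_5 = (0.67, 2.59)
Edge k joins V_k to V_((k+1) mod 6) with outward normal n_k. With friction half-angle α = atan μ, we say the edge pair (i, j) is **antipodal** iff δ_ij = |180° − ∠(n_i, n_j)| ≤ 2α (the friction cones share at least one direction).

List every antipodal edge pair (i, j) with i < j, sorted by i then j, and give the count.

count = 6; pairs: (0,2), (0,3), (1,3), (1,4), (2,4), (2,5)

α = atan 0.55 = 28.81°;  2α = 57.62°
n_0 = (-0.8626, +0.5059)
n_1 = (-0.6091, -0.7931)
n_2 = (+0.6730, -0.7397)
n_3 = (+0.9900, +0.1409)
n_4 = (+0.2470, +0.9690)
n_5 = (-0.4715, +0.8819)
  (0,1): δ = 97.13°  ·
  (0,2): δ = 17.31°  ✓
  (0,3): δ = 38.49°  ✓
  (0,4): δ = 106.09°  ·
  (0,5): δ = 148.52°  ·
  (1,2): δ = 100.18°  ·
  (1,3): δ = 44.38°  ✓
  (1,4): δ = 23.22°  ✓
  (1,5): δ = 65.65°  ·
  (2,3): δ = 124.20°  ·
  (2,4): δ = 56.60°  ✓
  (2,5): δ = 14.17°  ✓
  (3,4): δ = 112.40°  ·
  (3,5): δ = 69.97°  ·
  (4,5): δ = 137.57°  ·
antipodal pairs: 6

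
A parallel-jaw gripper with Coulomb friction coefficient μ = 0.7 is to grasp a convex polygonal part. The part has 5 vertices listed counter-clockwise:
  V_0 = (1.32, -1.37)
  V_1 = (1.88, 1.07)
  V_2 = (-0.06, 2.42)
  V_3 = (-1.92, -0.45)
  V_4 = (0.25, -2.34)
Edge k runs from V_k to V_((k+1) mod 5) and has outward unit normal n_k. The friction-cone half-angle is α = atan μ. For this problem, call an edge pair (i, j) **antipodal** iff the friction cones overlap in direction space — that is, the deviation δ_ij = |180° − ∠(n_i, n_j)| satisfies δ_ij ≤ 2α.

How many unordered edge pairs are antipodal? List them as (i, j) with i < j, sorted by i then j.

α = atan 0.7 = 34.99°;  2α = 69.98°
n_0 = (+0.9747, -0.2237)
n_1 = (+0.5712, +0.8208)
n_2 = (-0.8392, +0.5439)
n_3 = (-0.6568, -0.7541)
n_4 = (+0.6716, -0.7409)
  (0,1): δ = 111.91°  ·
  (0,2): δ = 20.02°  ✓
  (0,3): δ = 61.87°  ✓
  (0,4): δ = 145.12°  ·
  (1,2): δ = 88.11°  ·
  (1,3): δ = 6.22°  ✓
  (1,4): δ = 77.03°  ·
  (2,3): δ = 98.11°  ·
  (2,4): δ = 14.86°  ✓
  (3,4): δ = 96.75°  ·
antipodal pairs: 4

count = 4; pairs: (0,2), (0,3), (1,3), (2,4)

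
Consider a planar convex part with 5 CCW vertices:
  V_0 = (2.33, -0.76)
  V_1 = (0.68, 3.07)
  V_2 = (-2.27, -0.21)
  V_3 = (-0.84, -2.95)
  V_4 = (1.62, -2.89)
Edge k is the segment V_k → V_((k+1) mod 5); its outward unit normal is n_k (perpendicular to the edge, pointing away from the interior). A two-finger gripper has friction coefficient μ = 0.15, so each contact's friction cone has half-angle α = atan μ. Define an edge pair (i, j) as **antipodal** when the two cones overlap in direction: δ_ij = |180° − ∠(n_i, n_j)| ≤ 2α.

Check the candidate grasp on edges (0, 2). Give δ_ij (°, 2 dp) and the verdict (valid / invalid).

α = atan 0.15 = 8.53°;  2α = 17.06°
edge 0: e_0 = (-1.65, +3.83);  n_0 = (+0.9184, +0.3957)
edge 2: e_2 = (+1.43, -2.74);  n_2 = (-0.8865, -0.4627)
∠(n_0, n_2) = 175.75°
δ = |180° − 175.75°| = 4.25°
4.25° ≤ 2α = 17.06°  →  valid

δ = 4.25°, valid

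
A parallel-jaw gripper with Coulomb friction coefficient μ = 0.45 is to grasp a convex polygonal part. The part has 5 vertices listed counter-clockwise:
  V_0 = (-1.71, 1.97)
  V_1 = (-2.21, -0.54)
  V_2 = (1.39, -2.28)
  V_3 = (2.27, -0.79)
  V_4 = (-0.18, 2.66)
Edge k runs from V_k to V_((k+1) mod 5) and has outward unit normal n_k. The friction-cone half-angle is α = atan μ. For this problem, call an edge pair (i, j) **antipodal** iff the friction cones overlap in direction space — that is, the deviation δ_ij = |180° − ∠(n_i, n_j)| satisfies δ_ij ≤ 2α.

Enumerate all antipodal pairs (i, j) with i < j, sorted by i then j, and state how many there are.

count = 4; pairs: (0,2), (0,3), (1,3), (2,4)

α = atan 0.45 = 24.23°;  2α = 48.46°
n_0 = (-0.9807, +0.1954)
n_1 = (-0.4352, -0.9003)
n_2 = (+0.8610, -0.5085)
n_3 = (+0.8153, +0.5790)
n_4 = (-0.4111, +0.9116)
  (0,1): δ = 104.53°  ·
  (0,2): δ = 19.30°  ✓
  (0,3): δ = 46.65°  ✓
  (0,4): δ = 125.54°  ·
  (1,2): δ = 94.77°  ·
  (1,3): δ = 28.82°  ✓
  (1,4): δ = 50.07°  ·
  (2,3): δ = 114.05°  ·
  (2,4): δ = 35.16°  ✓
  (3,4): δ = 101.11°  ·
antipodal pairs: 4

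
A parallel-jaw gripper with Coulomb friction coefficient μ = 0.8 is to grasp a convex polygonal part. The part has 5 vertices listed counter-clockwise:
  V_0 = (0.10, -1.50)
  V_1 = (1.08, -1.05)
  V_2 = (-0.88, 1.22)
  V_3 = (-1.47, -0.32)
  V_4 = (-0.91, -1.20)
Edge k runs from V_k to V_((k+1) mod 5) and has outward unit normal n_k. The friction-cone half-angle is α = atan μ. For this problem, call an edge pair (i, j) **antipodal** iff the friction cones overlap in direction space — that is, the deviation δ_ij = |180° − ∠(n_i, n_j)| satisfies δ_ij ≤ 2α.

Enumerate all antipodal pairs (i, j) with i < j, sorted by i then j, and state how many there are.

α = atan 0.8 = 38.66°;  2α = 77.32°
n_0 = (+0.4173, -0.9088)
n_1 = (+0.7569, +0.6535)
n_2 = (-0.9338, +0.3578)
n_3 = (-0.8437, -0.5369)
n_4 = (-0.2847, -0.9586)
  (0,1): δ = 73.86°  ✓
  (0,2): δ = 44.37°  ✓
  (0,3): δ = 97.81°  ·
  (0,4): δ = 138.79°  ·
  (1,2): δ = 61.77°  ✓
  (1,3): δ = 8.34°  ✓
  (1,4): δ = 32.65°  ✓
  (2,3): δ = 126.57°  ·
  (2,4): δ = 85.58°  ·
  (3,4): δ = 139.01°  ·
antipodal pairs: 5

count = 5; pairs: (0,1), (0,2), (1,2), (1,3), (1,4)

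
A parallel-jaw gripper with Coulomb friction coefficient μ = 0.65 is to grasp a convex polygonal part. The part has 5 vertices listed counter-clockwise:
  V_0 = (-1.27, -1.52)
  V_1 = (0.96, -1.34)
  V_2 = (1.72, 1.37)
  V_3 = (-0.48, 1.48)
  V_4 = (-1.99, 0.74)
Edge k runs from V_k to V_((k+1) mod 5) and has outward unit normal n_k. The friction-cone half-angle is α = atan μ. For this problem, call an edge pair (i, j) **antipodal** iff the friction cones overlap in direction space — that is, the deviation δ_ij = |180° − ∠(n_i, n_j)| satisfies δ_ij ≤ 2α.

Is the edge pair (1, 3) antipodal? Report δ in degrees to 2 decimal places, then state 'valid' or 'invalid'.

δ = 48.23°, valid

α = atan 0.65 = 33.02°;  2α = 66.05°
edge 1: e_1 = (+0.76, +2.71);  n_1 = (+0.9629, -0.2700)
edge 3: e_3 = (-1.51, -0.74);  n_3 = (-0.4401, +0.8980)
∠(n_1, n_3) = 131.77°
δ = |180° − 131.77°| = 48.23°
48.23° ≤ 2α = 66.05°  →  valid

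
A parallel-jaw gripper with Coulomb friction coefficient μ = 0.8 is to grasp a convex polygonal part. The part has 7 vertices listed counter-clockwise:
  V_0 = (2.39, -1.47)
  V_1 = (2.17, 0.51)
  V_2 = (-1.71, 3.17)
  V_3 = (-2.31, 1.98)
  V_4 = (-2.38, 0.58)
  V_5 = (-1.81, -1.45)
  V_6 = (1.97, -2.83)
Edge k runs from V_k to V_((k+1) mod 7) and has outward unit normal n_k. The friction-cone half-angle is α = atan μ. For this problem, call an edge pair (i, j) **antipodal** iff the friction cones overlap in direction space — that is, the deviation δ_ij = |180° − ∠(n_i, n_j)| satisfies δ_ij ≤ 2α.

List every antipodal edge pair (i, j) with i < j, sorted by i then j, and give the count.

count = 10; pairs: (0,2), (0,3), (0,4), (0,5), (1,3), (1,4), (1,5), (2,6), (3,6), (4,6)

α = atan 0.8 = 38.66°;  2α = 77.32°
n_0 = (+0.9939, +0.1104)
n_1 = (+0.5654, +0.8248)
n_2 = (-0.8929, +0.4502)
n_3 = (-0.9988, +0.0499)
n_4 = (-0.9628, -0.2703)
n_5 = (-0.3429, -0.9394)
n_6 = (+0.9555, -0.2951)
  (0,1): δ = 130.77°  ·
  (0,2): δ = 33.10°  ✓
  (0,3): δ = 9.20°  ✓
  (0,4): δ = 9.34°  ✓
  (0,5): δ = 63.60°  ✓
  (0,6): δ = 156.50°  ·
  (1,2): δ = 82.32°  ·
  (1,3): δ = 58.43°  ✓
  (1,4): δ = 39.88°  ✓
  (1,5): δ = 14.38°  ✓
  (1,6): δ = 107.27°  ·
  (2,3): δ = 156.11°  ·
  (2,4): δ = 137.56°  ·
  (2,5): δ = 83.30°  ·
  (2,6): δ = 9.60°  ✓
  (3,4): δ = 161.45°  ·
  (3,5): δ = 107.19°  ·
  (3,6): δ = 14.30°  ✓
  (4,5): δ = 125.74°  ·
  (4,6): δ = 32.85°  ✓
  (5,6): δ = 87.11°  ·
antipodal pairs: 10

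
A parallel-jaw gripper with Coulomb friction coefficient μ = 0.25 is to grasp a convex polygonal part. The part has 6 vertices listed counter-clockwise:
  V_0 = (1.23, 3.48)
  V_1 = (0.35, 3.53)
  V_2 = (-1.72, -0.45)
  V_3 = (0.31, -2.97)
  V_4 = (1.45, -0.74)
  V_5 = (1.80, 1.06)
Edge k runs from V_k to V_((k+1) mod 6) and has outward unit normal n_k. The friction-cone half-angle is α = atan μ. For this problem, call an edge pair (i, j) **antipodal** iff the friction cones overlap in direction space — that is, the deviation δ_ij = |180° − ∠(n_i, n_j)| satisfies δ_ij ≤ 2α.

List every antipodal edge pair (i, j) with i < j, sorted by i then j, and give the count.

α = atan 0.25 = 14.04°;  2α = 28.07°
n_0 = (+0.0567, +0.9984)
n_1 = (-0.8872, +0.4614)
n_2 = (-0.7788, -0.6273)
n_3 = (+0.8904, -0.4552)
n_4 = (+0.9816, -0.1909)
n_5 = (+0.9734, +0.2293)
  (0,1): δ = 114.23°  ·
  (0,2): δ = 47.89°  ·
  (0,3): δ = 66.18°  ·
  (0,4): δ = 82.25°  ·
  (0,5): δ = 106.51°  ·
  (1,2): δ = 113.67°  ·
  (1,3): δ = 0.40°  ✓
  (1,4): δ = 16.48°  ✓
  (1,5): δ = 40.73°  ·
  (2,3): δ = 65.93°  ·
  (2,4): δ = 49.86°  ·
  (2,5): δ = 25.60°  ✓
  (3,4): δ = 163.93°  ·
  (3,5): δ = 139.67°  ·
  (4,5): δ = 155.74°  ·
antipodal pairs: 3

count = 3; pairs: (1,3), (1,4), (2,5)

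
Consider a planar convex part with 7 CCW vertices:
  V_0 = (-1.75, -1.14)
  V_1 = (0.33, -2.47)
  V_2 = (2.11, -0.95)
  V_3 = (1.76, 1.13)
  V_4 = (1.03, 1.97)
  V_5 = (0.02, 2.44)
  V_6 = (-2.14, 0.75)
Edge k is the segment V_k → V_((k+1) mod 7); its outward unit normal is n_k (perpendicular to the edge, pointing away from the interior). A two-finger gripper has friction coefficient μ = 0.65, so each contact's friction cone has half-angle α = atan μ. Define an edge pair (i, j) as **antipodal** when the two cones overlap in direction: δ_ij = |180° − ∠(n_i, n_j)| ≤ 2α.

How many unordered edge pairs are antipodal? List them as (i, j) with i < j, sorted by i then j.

count = 10; pairs: (0,2), (0,3), (0,4), (1,4), (1,5), (1,6), (2,5), (2,6), (3,6), (4,6)

α = atan 0.65 = 33.02°;  2α = 66.05°
n_0 = (-0.5387, -0.8425)
n_1 = (+0.6494, -0.7605)
n_2 = (+0.9861, +0.1659)
n_3 = (+0.7548, +0.6560)
n_4 = (+0.4219, +0.9066)
n_5 = (-0.6162, +0.7876)
n_6 = (-0.9794, -0.2021)
  (0,1): δ = 106.91°  ·
  (0,2): δ = 47.85°  ✓
  (0,3): δ = 16.41°  ✓
  (0,4): δ = 7.64°  ✓
  (0,5): δ = 70.64°  ·
  (0,6): δ = 134.26°  ·
  (1,2): δ = 120.94°  ·
  (1,3): δ = 89.50°  ·
  (1,4): δ = 65.45°  ✓
  (1,5): δ = 2.46°  ✓
  (1,6): δ = 61.16°  ✓
  (2,3): δ = 148.56°  ·
  (2,4): δ = 124.51°  ·
  (2,5): δ = 61.51°  ✓
  (2,6): δ = 2.11°  ✓
  (3,4): δ = 155.95°  ·
  (3,5): δ = 92.95°  ·
  (3,6): δ = 29.33°  ✓
  (4,5): δ = 117.01°  ·
  (4,6): δ = 53.39°  ✓
  (5,6): δ = 116.38°  ·
antipodal pairs: 10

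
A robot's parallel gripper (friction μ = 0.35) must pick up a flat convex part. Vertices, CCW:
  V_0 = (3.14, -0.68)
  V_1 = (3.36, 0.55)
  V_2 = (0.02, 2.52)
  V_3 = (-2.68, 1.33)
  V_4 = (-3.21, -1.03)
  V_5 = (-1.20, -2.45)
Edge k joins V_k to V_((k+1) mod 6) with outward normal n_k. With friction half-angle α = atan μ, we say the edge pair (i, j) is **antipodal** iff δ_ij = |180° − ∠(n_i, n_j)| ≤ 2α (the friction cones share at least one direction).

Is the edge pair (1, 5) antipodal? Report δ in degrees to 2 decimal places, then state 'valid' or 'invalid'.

δ = 52.72°, invalid

α = atan 0.35 = 19.29°;  2α = 38.58°
edge 1: e_1 = (-3.34, +1.97);  n_1 = (+0.5080, +0.8613)
edge 5: e_5 = (+4.34, +1.77);  n_5 = (+0.3776, -0.9260)
∠(n_1, n_5) = 127.28°
δ = |180° − 127.28°| = 52.72°
52.72° > 2α = 38.58°  →  invalid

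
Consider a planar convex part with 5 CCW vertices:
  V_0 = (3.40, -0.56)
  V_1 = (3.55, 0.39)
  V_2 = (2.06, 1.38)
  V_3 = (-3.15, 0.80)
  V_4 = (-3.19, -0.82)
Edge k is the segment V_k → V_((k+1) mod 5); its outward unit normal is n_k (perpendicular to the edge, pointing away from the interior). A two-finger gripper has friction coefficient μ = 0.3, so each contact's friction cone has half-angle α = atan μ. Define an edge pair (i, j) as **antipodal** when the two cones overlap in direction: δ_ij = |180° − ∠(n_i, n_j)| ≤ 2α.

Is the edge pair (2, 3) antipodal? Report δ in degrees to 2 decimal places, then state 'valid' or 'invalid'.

δ = 97.77°, invalid

α = atan 0.3 = 16.70°;  2α = 33.40°
edge 2: e_2 = (-5.21, -0.58);  n_2 = (-0.1106, +0.9939)
edge 3: e_3 = (-0.04, -1.62);  n_3 = (-0.9997, +0.0247)
∠(n_2, n_3) = 82.23°
δ = |180° − 82.23°| = 97.77°
97.77° > 2α = 33.40°  →  invalid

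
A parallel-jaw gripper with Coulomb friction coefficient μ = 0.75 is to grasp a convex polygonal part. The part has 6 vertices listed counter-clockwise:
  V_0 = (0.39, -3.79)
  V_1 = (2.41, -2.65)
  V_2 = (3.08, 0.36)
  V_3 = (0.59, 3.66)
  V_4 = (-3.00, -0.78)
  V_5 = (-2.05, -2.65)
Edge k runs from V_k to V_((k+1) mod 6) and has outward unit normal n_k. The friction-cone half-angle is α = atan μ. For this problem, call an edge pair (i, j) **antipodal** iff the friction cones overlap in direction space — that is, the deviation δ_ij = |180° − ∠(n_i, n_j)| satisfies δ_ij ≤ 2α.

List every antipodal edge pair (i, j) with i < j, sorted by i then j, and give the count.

α = atan 0.75 = 36.87°;  2α = 73.74°
n_0 = (+0.4915, -0.8709)
n_1 = (+0.9761, -0.2173)
n_2 = (+0.7983, +0.6023)
n_3 = (-0.7776, +0.6287)
n_4 = (-0.8915, -0.4529)
n_5 = (-0.4233, -0.9060)
  (0,1): δ = 131.99°  ·
  (0,2): δ = 82.40°  ·
  (0,3): δ = 21.60°  ✓
  (0,4): δ = 87.49°  ·
  (0,5): δ = 125.52°  ·
  (1,2): δ = 130.41°  ·
  (1,3): δ = 26.41°  ✓
  (1,4): δ = 39.48°  ✓
  (1,5): δ = 77.51°  ·
  (2,3): δ = 75.99°  ·
  (2,4): δ = 10.10°  ✓
  (2,5): δ = 27.92°  ✓
  (3,4): δ = 114.11°  ·
  (3,5): δ = 76.09°  ·
  (4,5): δ = 141.97°  ·
antipodal pairs: 5

count = 5; pairs: (0,3), (1,3), (1,4), (2,4), (2,5)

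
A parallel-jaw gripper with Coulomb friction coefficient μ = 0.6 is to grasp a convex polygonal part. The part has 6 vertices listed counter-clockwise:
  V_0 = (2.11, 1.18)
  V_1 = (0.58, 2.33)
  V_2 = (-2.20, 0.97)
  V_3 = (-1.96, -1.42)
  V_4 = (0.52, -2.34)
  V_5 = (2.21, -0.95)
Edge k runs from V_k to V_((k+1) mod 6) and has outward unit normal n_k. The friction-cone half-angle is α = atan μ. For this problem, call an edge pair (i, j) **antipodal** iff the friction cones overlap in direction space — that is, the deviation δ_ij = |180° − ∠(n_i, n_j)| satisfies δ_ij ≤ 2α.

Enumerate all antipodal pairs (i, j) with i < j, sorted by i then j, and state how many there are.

α = atan 0.6 = 30.96°;  2α = 61.93°
n_0 = (+0.6008, +0.7994)
n_1 = (-0.4394, +0.8983)
n_2 = (-0.9950, -0.0999)
n_3 = (-0.3478, -0.9376)
n_4 = (+0.6352, -0.7723)
n_5 = (+0.9989, +0.0469)
  (0,1): δ = 117.00°  ·
  (0,2): δ = 47.34°  ✓
  (0,3): δ = 16.58°  ✓
  (0,4): δ = 76.37°  ·
  (0,5): δ = 129.62°  ·
  (1,2): δ = 110.33°  ·
  (1,3): δ = 46.42°  ✓
  (1,4): δ = 13.37°  ✓
  (1,5): δ = 66.62°  ·
  (2,3): δ = 116.09°  ·
  (2,4): δ = 56.30°  ✓
  (2,5): δ = 3.05°  ✓
  (3,4): δ = 120.21°  ·
  (3,5): δ = 66.96°  ·
  (4,5): δ = 126.75°  ·
antipodal pairs: 6

count = 6; pairs: (0,2), (0,3), (1,3), (1,4), (2,4), (2,5)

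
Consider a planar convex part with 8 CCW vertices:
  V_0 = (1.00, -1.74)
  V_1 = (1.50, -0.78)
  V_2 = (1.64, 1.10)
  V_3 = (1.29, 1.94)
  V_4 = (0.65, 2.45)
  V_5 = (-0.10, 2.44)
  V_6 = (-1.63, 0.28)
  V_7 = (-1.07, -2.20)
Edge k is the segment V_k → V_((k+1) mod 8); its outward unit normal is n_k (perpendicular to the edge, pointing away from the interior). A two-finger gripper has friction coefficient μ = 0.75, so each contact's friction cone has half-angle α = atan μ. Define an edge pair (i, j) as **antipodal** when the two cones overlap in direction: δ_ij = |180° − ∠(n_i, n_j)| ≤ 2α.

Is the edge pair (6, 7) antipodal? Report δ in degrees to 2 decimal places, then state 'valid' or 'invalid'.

δ = 90.20°, invalid

α = atan 0.75 = 36.87°;  2α = 73.74°
edge 6: e_6 = (+0.56, -2.48);  n_6 = (-0.9754, -0.2203)
edge 7: e_7 = (+2.07, +0.46);  n_7 = (+0.2169, -0.9762)
∠(n_6, n_7) = 89.80°
δ = |180° − 89.80°| = 90.20°
90.20° > 2α = 73.74°  →  invalid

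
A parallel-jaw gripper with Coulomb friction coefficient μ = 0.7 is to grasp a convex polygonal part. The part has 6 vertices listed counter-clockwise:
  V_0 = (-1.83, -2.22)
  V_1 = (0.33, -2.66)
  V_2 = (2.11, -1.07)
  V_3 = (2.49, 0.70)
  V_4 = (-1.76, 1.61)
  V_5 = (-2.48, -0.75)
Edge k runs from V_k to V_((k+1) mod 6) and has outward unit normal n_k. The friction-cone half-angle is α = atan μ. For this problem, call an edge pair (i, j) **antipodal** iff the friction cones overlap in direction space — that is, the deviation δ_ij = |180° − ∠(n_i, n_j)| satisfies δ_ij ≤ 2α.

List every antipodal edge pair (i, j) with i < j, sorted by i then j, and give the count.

count = 6; pairs: (0,3), (1,3), (1,4), (2,4), (2,5), (3,5)

α = atan 0.7 = 34.99°;  2α = 69.98°
n_0 = (-0.1996, -0.9799)
n_1 = (+0.6662, -0.7458)
n_2 = (+0.9777, -0.2099)
n_3 = (+0.2094, +0.9778)
n_4 = (-0.9565, +0.2918)
n_5 = (-0.9146, -0.4044)
  (0,1): δ = 126.71°  ·
  (0,2): δ = 90.60°  ·
  (0,3): δ = 0.57°  ✓
  (0,4): δ = 84.55°  ·
  (0,5): δ = 125.37°  ·
  (1,2): δ = 143.89°  ·
  (1,3): δ = 53.86°  ✓
  (1,4): δ = 31.26°  ✓
  (1,5): δ = 72.08°  ·
  (2,3): δ = 89.97°  ·
  (2,4): δ = 4.85°  ✓
  (2,5): δ = 35.97°  ✓
  (3,4): δ = 94.88°  ·
  (3,5): δ = 54.06°  ✓
  (4,5): δ = 139.18°  ·
antipodal pairs: 6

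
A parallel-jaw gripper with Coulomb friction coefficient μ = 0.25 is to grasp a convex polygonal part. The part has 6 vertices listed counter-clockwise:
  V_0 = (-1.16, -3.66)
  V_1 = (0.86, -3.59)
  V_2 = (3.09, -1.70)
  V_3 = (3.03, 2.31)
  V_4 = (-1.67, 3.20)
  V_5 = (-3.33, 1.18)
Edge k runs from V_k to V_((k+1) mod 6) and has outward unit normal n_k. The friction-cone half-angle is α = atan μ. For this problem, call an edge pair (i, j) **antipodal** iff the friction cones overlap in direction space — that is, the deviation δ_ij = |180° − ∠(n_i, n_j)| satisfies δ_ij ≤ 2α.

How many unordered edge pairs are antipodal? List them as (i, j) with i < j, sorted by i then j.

α = atan 0.25 = 14.04°;  2α = 28.07°
n_0 = (+0.0346, -0.9994)
n_1 = (+0.6466, -0.7629)
n_2 = (+0.9999, +0.0150)
n_3 = (+0.1861, +0.9825)
n_4 = (-0.7726, +0.6349)
n_5 = (-0.9125, -0.4091)
  (0,1): δ = 141.70°  ·
  (0,2): δ = 91.13°  ·
  (0,3): δ = 12.71°  ✓
  (0,4): δ = 48.60°  ·
  (0,5): δ = 112.16°  ·
  (1,2): δ = 129.43°  ·
  (1,3): δ = 51.01°  ·
  (1,4): δ = 10.30°  ✓
  (1,5): δ = 73.87°  ·
  (2,3): δ = 101.58°  ·
  (2,4): δ = 40.27°  ·
  (2,5): δ = 23.29°  ✓
  (3,4): δ = 118.69°  ·
  (3,5): δ = 55.13°  ·
  (4,5): δ = 116.44°  ·
antipodal pairs: 3

count = 3; pairs: (0,3), (1,4), (2,5)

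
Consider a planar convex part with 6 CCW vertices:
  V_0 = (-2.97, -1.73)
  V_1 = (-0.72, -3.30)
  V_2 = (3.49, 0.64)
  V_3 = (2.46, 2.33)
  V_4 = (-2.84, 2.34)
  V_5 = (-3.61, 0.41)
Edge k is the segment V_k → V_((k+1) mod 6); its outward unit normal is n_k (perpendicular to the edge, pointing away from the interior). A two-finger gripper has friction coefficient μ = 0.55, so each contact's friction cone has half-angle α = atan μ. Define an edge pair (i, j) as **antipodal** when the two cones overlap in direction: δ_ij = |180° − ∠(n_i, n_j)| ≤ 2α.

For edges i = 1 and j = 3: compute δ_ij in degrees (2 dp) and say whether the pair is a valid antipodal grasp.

δ = 43.21°, valid

α = atan 0.55 = 28.81°;  2α = 57.62°
edge 1: e_1 = (+4.21, +3.94);  n_1 = (+0.6833, -0.7301)
edge 3: e_3 = (-5.30, +0.01);  n_3 = (+0.0019, +1.0000)
∠(n_1, n_3) = 136.79°
δ = |180° − 136.79°| = 43.21°
43.21° ≤ 2α = 57.62°  →  valid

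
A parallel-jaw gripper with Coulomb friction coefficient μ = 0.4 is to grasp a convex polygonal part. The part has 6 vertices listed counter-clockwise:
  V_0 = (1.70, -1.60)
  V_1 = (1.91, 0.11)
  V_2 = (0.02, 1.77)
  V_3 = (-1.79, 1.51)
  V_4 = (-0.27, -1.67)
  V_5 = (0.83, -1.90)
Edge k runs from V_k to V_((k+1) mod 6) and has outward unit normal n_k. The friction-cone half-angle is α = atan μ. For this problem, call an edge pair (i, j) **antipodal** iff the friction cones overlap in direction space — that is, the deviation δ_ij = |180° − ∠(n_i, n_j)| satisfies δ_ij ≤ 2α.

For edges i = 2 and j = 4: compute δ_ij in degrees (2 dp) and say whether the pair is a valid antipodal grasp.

α = atan 0.4 = 21.80°;  2α = 43.60°
edge 2: e_2 = (-1.81, -0.26);  n_2 = (-0.1422, +0.9898)
edge 4: e_4 = (+1.10, -0.23);  n_4 = (-0.2047, -0.9788)
∠(n_2, n_4) = 160.02°
δ = |180° − 160.02°| = 19.98°
19.98° ≤ 2α = 43.60°  →  valid

δ = 19.98°, valid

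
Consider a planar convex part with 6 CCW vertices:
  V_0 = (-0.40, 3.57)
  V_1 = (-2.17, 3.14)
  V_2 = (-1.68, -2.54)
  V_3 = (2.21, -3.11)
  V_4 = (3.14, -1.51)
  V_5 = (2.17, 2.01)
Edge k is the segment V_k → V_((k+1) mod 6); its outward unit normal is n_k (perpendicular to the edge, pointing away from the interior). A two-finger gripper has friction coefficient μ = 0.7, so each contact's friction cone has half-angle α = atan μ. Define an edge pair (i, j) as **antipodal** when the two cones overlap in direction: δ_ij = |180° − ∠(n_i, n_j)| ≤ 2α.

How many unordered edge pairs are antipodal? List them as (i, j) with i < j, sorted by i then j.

count = 7; pairs: (0,2), (0,3), (1,3), (1,4), (1,5), (2,4), (2,5)

α = atan 0.7 = 34.99°;  2α = 69.98°
n_0 = (-0.2361, +0.9717)
n_1 = (-0.9963, -0.0859)
n_2 = (-0.1450, -0.9894)
n_3 = (+0.8646, -0.5025)
n_4 = (+0.9641, +0.2657)
n_5 = (+0.5189, +0.8548)
  (0,1): δ = 98.72°  ·
  (0,2): δ = 21.99°  ✓
  (0,3): δ = 46.18°  ✓
  (0,4): δ = 91.75°  ·
  (0,5): δ = 135.09°  ·
  (1,2): δ = 103.27°  ·
  (1,3): δ = 35.10°  ✓
  (1,4): δ = 10.48°  ✓
  (1,5): δ = 53.81°  ✓
  (2,3): δ = 111.83°  ·
  (2,4): δ = 66.26°  ✓
  (2,5): δ = 22.92°  ✓
  (3,4): δ = 134.43°  ·
  (3,5): δ = 91.09°  ·
  (4,5): δ = 136.66°  ·
antipodal pairs: 7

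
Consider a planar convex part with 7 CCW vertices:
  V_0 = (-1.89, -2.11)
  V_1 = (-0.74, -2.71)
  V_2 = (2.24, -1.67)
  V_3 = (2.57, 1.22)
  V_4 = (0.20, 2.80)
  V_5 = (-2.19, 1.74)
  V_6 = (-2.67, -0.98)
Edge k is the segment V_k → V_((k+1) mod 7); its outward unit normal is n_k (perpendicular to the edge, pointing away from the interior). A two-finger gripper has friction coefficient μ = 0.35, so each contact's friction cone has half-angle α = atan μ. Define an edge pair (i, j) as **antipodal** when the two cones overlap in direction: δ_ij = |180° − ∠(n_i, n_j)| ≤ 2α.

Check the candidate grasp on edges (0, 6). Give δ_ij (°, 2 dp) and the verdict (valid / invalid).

α = atan 0.35 = 19.29°;  2α = 38.58°
edge 0: e_0 = (+1.15, -0.60);  n_0 = (-0.4626, -0.8866)
edge 6: e_6 = (+0.78, -1.13);  n_6 = (-0.8230, -0.5681)
∠(n_0, n_6) = 27.83°
δ = |180° − 27.83°| = 152.17°
152.17° > 2α = 38.58°  →  invalid

δ = 152.17°, invalid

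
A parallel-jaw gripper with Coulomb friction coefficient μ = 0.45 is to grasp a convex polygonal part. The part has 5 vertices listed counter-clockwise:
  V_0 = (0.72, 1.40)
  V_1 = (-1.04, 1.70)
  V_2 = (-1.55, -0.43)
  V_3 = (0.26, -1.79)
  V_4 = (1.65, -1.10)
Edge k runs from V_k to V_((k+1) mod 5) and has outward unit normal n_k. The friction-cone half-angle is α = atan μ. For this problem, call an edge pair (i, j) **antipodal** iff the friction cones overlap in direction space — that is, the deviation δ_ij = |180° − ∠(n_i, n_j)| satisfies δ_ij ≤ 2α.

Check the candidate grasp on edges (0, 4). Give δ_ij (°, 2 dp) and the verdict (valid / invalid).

α = atan 0.45 = 24.23°;  2α = 48.46°
edge 0: e_0 = (-1.76, +0.30);  n_0 = (+0.1680, +0.9858)
edge 4: e_4 = (-0.93, +2.50);  n_4 = (+0.9373, +0.3487)
∠(n_0, n_4) = 59.92°
δ = |180° − 59.92°| = 120.08°
120.08° > 2α = 48.46°  →  invalid

δ = 120.08°, invalid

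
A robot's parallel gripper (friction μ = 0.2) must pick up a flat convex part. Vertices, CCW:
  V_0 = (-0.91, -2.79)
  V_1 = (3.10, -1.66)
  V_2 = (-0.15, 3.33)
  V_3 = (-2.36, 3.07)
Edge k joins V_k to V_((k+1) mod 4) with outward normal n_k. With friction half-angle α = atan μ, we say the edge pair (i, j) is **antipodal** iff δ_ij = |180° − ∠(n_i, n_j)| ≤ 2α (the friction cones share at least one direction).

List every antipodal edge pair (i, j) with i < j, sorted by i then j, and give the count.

count = 2; pairs: (0,2), (1,3)

α = atan 0.2 = 11.31°;  2α = 22.62°
n_0 = (+0.2712, -0.9625)
n_1 = (+0.8379, +0.5458)
n_2 = (-0.1168, +0.9932)
n_3 = (-0.9707, -0.2402)
  (0,1): δ = 72.66°  ·
  (0,2): δ = 9.03°  ✓
  (0,3): δ = 88.16°  ·
  (1,2): δ = 116.37°  ·
  (1,3): δ = 19.18°  ✓
  (2,3): δ = 82.81°  ·
antipodal pairs: 2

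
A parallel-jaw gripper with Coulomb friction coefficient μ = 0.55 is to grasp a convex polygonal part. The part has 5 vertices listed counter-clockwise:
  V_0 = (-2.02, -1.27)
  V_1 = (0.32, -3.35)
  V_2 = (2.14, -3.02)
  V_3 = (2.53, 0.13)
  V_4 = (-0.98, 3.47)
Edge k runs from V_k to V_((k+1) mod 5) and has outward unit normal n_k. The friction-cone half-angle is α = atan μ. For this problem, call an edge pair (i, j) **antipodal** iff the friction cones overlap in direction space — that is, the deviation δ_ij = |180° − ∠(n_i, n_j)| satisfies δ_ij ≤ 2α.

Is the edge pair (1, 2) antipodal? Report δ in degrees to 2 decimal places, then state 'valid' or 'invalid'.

α = atan 0.55 = 28.81°;  2α = 57.62°
edge 1: e_1 = (+1.82, +0.33);  n_1 = (+0.1784, -0.9840)
edge 2: e_2 = (+0.39, +3.15);  n_2 = (+0.9924, -0.1229)
∠(n_1, n_2) = 72.67°
δ = |180° − 72.67°| = 107.33°
107.33° > 2α = 57.62°  →  invalid

δ = 107.33°, invalid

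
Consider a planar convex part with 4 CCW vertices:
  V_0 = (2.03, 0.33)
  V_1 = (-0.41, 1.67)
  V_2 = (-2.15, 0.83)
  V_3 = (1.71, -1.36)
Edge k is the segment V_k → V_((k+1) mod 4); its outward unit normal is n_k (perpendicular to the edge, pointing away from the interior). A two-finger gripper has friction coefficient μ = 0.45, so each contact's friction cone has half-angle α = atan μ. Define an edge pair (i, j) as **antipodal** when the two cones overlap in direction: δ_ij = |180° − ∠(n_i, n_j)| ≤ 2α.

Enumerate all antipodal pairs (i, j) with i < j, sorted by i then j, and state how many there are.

α = atan 0.45 = 24.23°;  2α = 48.46°
n_0 = (+0.4814, +0.8765)
n_1 = (-0.4347, +0.9006)
n_2 = (-0.4935, -0.8698)
n_3 = (+0.9825, -0.1860)
  (0,1): δ = 125.46°  ·
  (0,2): δ = 0.79°  ✓
  (0,3): δ = 108.05°  ·
  (1,2): δ = 55.34°  ·
  (1,3): δ = 53.51°  ·
  (2,3): δ = 71.15°  ·
antipodal pairs: 1

count = 1; pairs: (0,2)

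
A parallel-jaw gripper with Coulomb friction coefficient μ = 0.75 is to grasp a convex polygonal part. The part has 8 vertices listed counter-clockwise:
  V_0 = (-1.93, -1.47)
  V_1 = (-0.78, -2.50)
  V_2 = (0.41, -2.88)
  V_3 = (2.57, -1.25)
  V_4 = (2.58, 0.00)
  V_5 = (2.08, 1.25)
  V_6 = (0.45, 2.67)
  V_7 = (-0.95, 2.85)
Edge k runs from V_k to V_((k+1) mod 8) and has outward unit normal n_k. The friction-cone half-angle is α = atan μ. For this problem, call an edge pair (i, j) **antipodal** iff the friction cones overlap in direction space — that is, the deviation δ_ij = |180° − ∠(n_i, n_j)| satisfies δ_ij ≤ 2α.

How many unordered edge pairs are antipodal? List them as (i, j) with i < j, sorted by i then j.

count = 13; pairs: (0,3), (0,4), (0,5), (0,6), (1,3), (1,4), (1,5), (1,6), (2,6), (2,7), (3,7), (4,7), (5,7)

α = atan 0.75 = 36.87°;  2α = 73.74°
n_0 = (-0.6672, -0.7449)
n_1 = (-0.3042, -0.9526)
n_2 = (+0.6024, -0.7982)
n_3 = (+1.0000, -0.0080)
n_4 = (+0.9285, +0.3714)
n_5 = (+0.6569, +0.7540)
n_6 = (+0.1275, +0.9918)
n_7 = (-0.9752, +0.2212)
  (0,1): δ = 155.86°  ·
  (0,2): δ = 101.11°  ·
  (0,3): δ = 48.61°  ✓
  (0,4): δ = 26.35°  ✓
  (0,5): δ = 0.79°  ✓
  (0,6): δ = 34.52°  ✓
  (0,7): δ = 119.07°  ·
  (1,2): δ = 125.25°  ·
  (1,3): δ = 72.75°  ✓
  (1,4): δ = 50.49°  ✓
  (1,5): δ = 23.35°  ✓
  (1,6): δ = 10.38°  ✓
  (1,7): δ = 94.93°  ·
  (2,3): δ = 127.50°  ·
  (2,4): δ = 105.24°  ·
  (2,5): δ = 78.10°  ·
  (2,6): δ = 44.37°  ✓
  (2,7): δ = 40.18°  ✓
  (3,4): δ = 157.74°  ·
  (3,5): δ = 130.60°  ·
  (3,6): δ = 96.87°  ·
  (3,7): δ = 12.32°  ✓
  (4,5): δ = 152.86°  ·
  (4,6): δ = 119.13°  ·
  (4,7): δ = 34.58°  ✓
  (5,6): δ = 146.27°  ·
  (5,7): δ = 61.72°  ✓
  (6,7): δ = 95.45°  ·
antipodal pairs: 13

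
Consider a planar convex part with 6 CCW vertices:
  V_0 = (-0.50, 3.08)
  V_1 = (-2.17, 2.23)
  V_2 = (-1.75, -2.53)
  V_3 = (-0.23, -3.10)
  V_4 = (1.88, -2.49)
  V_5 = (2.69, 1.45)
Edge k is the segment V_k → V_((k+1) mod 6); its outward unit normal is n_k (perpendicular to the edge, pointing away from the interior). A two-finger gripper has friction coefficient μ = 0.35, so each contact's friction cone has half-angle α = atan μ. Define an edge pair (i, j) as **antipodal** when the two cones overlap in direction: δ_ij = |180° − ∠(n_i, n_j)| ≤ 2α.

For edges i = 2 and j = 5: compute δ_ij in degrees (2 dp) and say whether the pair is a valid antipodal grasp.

δ = 6.51°, valid

α = atan 0.35 = 19.29°;  2α = 38.58°
edge 2: e_2 = (+1.52, -0.57);  n_2 = (-0.3511, -0.9363)
edge 5: e_5 = (-3.19, +1.63);  n_5 = (+0.4550, +0.8905)
∠(n_2, n_5) = 173.49°
δ = |180° − 173.49°| = 6.51°
6.51° ≤ 2α = 38.58°  →  valid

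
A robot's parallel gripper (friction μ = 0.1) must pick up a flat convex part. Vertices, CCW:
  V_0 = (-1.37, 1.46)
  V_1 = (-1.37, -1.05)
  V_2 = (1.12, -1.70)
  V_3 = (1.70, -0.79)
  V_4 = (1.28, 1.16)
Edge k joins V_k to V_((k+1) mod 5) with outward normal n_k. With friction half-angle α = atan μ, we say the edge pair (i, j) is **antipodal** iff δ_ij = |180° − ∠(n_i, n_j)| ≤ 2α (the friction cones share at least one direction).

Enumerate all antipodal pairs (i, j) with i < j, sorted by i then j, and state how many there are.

α = atan 0.1 = 5.71°;  2α = 11.42°
n_0 = (-1.0000, -0.0000)
n_1 = (-0.2526, -0.9676)
n_2 = (+0.8433, -0.5375)
n_3 = (+0.9776, +0.2106)
n_4 = (+0.1125, +0.9937)
  (0,1): δ = 104.63°  ·
  (0,2): δ = 32.51°  ·
  (0,3): δ = 12.15°  ·
  (0,4): δ = 83.54°  ·
  (1,2): δ = 107.88°  ·
  (1,3): δ = 63.21°  ·
  (1,4): δ = 8.17°  ✓
  (2,3): δ = 135.33°  ·
  (2,4): δ = 63.95°  ·
  (3,4): δ = 108.61°  ·
antipodal pairs: 1

count = 1; pairs: (1,4)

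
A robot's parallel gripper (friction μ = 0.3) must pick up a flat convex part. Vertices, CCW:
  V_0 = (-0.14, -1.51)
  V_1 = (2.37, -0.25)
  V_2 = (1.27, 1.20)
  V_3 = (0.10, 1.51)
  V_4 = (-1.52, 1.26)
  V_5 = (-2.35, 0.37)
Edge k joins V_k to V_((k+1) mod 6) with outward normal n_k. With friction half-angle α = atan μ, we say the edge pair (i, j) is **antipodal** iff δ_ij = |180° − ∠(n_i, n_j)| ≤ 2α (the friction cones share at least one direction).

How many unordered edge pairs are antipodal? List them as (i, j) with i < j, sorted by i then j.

count = 4; pairs: (0,3), (0,4), (1,5), (2,5)

α = atan 0.3 = 16.70°;  2α = 33.40°
n_0 = (+0.4486, -0.8937)
n_1 = (+0.7967, +0.6044)
n_2 = (+0.2561, +0.9666)
n_3 = (-0.1525, +0.9883)
n_4 = (-0.7313, +0.6820)
n_5 = (-0.6479, -0.7617)
  (0,1): δ = 79.47°  ·
  (0,2): δ = 41.50°  ·
  (0,3): δ = 17.88°  ✓
  (0,4): δ = 20.34°  ✓
  (0,5): δ = 112.96°  ·
  (1,2): δ = 142.02°  ·
  (1,3): δ = 118.41°  ·
  (1,4): δ = 80.19°  ·
  (1,5): δ = 12.43°  ✓
  (2,3): δ = 156.39°  ·
  (2,4): δ = 118.16°  ·
  (2,5): δ = 25.55°  ✓
  (3,4): δ = 141.77°  ·
  (3,5): δ = 49.16°  ·
  (4,5): δ = 87.38°  ·
antipodal pairs: 4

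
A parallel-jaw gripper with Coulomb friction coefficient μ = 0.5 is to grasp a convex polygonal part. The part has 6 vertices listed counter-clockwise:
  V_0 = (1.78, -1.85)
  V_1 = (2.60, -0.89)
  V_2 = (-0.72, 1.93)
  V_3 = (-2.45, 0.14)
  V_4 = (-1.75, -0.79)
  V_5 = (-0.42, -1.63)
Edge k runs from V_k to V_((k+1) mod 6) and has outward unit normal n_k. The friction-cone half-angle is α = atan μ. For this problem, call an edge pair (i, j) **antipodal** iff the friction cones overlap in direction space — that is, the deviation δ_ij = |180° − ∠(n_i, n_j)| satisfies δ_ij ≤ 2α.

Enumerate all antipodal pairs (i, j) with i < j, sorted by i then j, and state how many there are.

α = atan 0.5 = 26.57°;  2α = 53.13°
n_0 = (+0.7604, -0.6495)
n_1 = (+0.6474, +0.7622)
n_2 = (-0.7191, +0.6950)
n_3 = (-0.7990, -0.6014)
n_4 = (-0.5340, -0.8455)
n_5 = (-0.0995, -0.9950)
  (0,1): δ = 89.84°  ·
  (0,2): δ = 3.52°  ✓
  (0,3): δ = 77.47°  ·
  (0,4): δ = 98.23°  ·
  (0,5): δ = 124.79°  ·
  (1,2): δ = 93.68°  ·
  (1,3): δ = 12.69°  ✓
  (1,4): δ = 8.07°  ✓
  (1,5): δ = 34.63°  ✓
  (2,3): δ = 99.01°  ·
  (2,4): δ = 78.25°  ·
  (2,5): δ = 51.69°  ✓
  (3,4): δ = 159.24°  ·
  (3,5): δ = 132.68°  ·
  (4,5): δ = 153.43°  ·
antipodal pairs: 5

count = 5; pairs: (0,2), (1,3), (1,4), (1,5), (2,5)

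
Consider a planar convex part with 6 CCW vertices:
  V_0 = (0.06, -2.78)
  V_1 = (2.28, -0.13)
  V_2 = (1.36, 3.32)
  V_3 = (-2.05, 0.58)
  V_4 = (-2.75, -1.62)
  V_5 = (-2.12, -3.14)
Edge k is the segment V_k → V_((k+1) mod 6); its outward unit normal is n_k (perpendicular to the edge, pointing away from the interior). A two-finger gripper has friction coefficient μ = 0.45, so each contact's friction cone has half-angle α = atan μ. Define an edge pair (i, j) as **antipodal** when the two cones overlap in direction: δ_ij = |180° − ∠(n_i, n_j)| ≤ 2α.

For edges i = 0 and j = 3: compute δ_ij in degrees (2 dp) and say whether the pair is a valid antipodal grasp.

δ = 22.30°, valid

α = atan 0.45 = 24.23°;  2α = 48.46°
edge 0: e_0 = (+2.22, +2.65);  n_0 = (+0.7666, -0.6422)
edge 3: e_3 = (-0.70, -2.20);  n_3 = (-0.9529, +0.3032)
∠(n_0, n_3) = 157.70°
δ = |180° − 157.70°| = 22.30°
22.30° ≤ 2α = 48.46°  →  valid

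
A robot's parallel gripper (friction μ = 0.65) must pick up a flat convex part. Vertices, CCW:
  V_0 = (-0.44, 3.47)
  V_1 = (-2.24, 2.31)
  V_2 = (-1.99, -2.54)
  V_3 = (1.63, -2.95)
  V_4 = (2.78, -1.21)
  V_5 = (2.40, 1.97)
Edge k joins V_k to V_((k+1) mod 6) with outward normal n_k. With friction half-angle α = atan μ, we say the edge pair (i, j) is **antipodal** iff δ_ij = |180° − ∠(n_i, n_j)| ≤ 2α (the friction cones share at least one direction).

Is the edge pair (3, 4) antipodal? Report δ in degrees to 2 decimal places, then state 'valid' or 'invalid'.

δ = 139.72°, invalid

α = atan 0.65 = 33.02°;  2α = 66.05°
edge 3: e_3 = (+1.15, +1.74);  n_3 = (+0.8343, -0.5514)
edge 4: e_4 = (-0.38, +3.18);  n_4 = (+0.9929, +0.1187)
∠(n_3, n_4) = 40.28°
δ = |180° − 40.28°| = 139.72°
139.72° > 2α = 66.05°  →  invalid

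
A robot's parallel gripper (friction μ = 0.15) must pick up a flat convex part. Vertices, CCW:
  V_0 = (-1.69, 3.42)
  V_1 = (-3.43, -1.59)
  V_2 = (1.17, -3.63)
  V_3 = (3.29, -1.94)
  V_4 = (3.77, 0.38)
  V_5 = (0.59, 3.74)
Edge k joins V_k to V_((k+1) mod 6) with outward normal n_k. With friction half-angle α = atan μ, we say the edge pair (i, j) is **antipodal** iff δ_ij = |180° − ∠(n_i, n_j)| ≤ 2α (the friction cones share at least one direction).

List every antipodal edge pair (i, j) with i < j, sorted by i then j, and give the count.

count = 1; pairs: (0,3)

α = atan 0.15 = 8.53°;  2α = 17.06°
n_0 = (-0.9446, +0.3281)
n_1 = (-0.4054, -0.9141)
n_2 = (+0.6233, -0.7819)
n_3 = (+0.9793, -0.2026)
n_4 = (+0.7263, +0.6874)
n_5 = (-0.1390, +0.9903)
  (0,1): δ = 94.76°  ·
  (0,2): δ = 32.29°  ·
  (0,3): δ = 7.46°  ✓
  (0,4): δ = 62.58°  ·
  (0,5): δ = 117.14°  ·
  (1,2): δ = 117.52°  ·
  (1,3): δ = 77.77°  ·
  (1,4): δ = 22.66°  ·
  (1,5): δ = 31.91°  ·
  (2,3): δ = 140.25°  ·
  (2,4): δ = 85.14°  ·
  (2,5): δ = 30.57°  ·
  (3,4): δ = 124.89°  ·
  (3,5): δ = 70.32°  ·
  (4,5): δ = 125.43°  ·
antipodal pairs: 1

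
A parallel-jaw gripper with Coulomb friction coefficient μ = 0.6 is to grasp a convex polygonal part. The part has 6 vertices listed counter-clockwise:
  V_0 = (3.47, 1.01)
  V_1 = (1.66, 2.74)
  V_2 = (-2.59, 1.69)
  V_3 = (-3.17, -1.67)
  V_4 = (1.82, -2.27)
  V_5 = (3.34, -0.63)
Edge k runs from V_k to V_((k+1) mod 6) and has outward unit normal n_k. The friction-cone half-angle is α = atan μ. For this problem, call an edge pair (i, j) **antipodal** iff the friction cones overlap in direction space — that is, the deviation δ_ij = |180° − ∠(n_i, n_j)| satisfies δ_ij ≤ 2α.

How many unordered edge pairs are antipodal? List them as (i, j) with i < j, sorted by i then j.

count = 6; pairs: (0,2), (0,3), (1,3), (1,4), (2,4), (2,5)

α = atan 0.6 = 30.96°;  2α = 61.93°
n_0 = (+0.6910, +0.7229)
n_1 = (-0.2398, +0.9708)
n_2 = (-0.9854, +0.1701)
n_3 = (-0.1194, -0.9928)
n_4 = (+0.7334, -0.6798)
n_5 = (+0.9969, -0.0790)
  (0,1): δ = 122.42°  ·
  (0,2): δ = 56.09°  ✓
  (0,3): δ = 36.85°  ✓
  (0,4): δ = 90.88°  ·
  (0,5): δ = 129.17°  ·
  (1,2): δ = 113.67°  ·
  (1,3): δ = 20.73°  ✓
  (1,4): δ = 33.30°  ✓
  (1,5): δ = 71.59°  ·
  (2,3): δ = 87.06°  ·
  (2,4): δ = 33.03°  ✓
  (2,5): δ = 5.26°  ✓
  (3,4): δ = 125.97°  ·
  (3,5): δ = 87.68°  ·
  (4,5): δ = 141.71°  ·
antipodal pairs: 6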